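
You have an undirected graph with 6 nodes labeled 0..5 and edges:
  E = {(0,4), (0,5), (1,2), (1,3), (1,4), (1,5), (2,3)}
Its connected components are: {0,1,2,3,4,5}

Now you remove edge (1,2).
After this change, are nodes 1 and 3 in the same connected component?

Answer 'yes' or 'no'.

Answer: yes

Derivation:
Initial components: {0,1,2,3,4,5}
Removing edge (1,2): not a bridge — component count unchanged at 1.
New components: {0,1,2,3,4,5}
Are 1 and 3 in the same component? yes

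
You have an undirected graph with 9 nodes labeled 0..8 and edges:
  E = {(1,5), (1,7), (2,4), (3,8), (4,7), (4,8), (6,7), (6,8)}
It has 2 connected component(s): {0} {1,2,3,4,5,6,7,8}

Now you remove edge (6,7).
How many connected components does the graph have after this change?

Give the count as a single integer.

Initial component count: 2
Remove (6,7): not a bridge. Count unchanged: 2.
  After removal, components: {0} {1,2,3,4,5,6,7,8}
New component count: 2

Answer: 2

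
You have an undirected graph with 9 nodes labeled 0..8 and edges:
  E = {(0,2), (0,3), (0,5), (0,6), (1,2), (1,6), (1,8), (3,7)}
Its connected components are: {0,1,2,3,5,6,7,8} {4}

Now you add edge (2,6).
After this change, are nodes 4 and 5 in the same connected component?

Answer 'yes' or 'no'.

Answer: no

Derivation:
Initial components: {0,1,2,3,5,6,7,8} {4}
Adding edge (2,6): both already in same component {0,1,2,3,5,6,7,8}. No change.
New components: {0,1,2,3,5,6,7,8} {4}
Are 4 and 5 in the same component? no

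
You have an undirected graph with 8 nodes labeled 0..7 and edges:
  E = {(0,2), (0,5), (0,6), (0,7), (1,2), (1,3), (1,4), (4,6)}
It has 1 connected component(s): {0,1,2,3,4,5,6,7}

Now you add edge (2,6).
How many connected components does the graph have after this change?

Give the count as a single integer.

Initial component count: 1
Add (2,6): endpoints already in same component. Count unchanged: 1.
New component count: 1

Answer: 1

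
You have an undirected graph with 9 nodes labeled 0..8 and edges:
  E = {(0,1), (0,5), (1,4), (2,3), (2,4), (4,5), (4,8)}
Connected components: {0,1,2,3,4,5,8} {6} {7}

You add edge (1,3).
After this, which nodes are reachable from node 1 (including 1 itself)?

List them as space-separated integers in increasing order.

Answer: 0 1 2 3 4 5 8

Derivation:
Before: nodes reachable from 1: {0,1,2,3,4,5,8}
Adding (1,3): both endpoints already in same component. Reachability from 1 unchanged.
After: nodes reachable from 1: {0,1,2,3,4,5,8}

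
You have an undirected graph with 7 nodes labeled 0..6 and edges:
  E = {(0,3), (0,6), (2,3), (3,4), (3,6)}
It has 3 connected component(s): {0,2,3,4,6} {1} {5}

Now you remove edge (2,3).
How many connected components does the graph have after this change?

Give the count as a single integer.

Initial component count: 3
Remove (2,3): it was a bridge. Count increases: 3 -> 4.
  After removal, components: {0,3,4,6} {1} {2} {5}
New component count: 4

Answer: 4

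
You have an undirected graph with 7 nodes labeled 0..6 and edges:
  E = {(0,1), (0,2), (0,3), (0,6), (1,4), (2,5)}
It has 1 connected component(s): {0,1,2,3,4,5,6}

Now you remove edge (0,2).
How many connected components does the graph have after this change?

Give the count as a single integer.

Answer: 2

Derivation:
Initial component count: 1
Remove (0,2): it was a bridge. Count increases: 1 -> 2.
  After removal, components: {0,1,3,4,6} {2,5}
New component count: 2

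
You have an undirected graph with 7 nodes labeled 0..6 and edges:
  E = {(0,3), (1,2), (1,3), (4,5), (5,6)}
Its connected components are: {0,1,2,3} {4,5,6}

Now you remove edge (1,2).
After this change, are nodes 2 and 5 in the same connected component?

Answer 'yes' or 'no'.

Answer: no

Derivation:
Initial components: {0,1,2,3} {4,5,6}
Removing edge (1,2): it was a bridge — component count 2 -> 3.
New components: {0,1,3} {2} {4,5,6}
Are 2 and 5 in the same component? no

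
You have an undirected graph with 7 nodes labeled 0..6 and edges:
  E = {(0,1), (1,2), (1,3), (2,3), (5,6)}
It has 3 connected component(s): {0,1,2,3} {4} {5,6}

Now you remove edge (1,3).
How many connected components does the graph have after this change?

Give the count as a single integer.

Initial component count: 3
Remove (1,3): not a bridge. Count unchanged: 3.
  After removal, components: {0,1,2,3} {4} {5,6}
New component count: 3

Answer: 3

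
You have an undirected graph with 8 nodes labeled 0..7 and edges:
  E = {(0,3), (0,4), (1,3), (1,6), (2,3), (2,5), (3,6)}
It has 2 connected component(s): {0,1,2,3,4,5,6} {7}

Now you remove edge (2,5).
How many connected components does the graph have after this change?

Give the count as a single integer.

Answer: 3

Derivation:
Initial component count: 2
Remove (2,5): it was a bridge. Count increases: 2 -> 3.
  After removal, components: {0,1,2,3,4,6} {5} {7}
New component count: 3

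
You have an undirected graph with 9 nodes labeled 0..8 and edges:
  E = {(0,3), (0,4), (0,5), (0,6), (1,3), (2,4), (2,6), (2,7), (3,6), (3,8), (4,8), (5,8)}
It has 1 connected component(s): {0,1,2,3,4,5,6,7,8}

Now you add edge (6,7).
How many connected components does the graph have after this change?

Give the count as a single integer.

Answer: 1

Derivation:
Initial component count: 1
Add (6,7): endpoints already in same component. Count unchanged: 1.
New component count: 1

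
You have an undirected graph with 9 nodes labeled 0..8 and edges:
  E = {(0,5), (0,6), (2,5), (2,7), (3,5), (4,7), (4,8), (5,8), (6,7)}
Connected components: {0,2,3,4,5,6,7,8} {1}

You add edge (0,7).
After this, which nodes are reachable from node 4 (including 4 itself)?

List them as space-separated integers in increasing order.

Before: nodes reachable from 4: {0,2,3,4,5,6,7,8}
Adding (0,7): both endpoints already in same component. Reachability from 4 unchanged.
After: nodes reachable from 4: {0,2,3,4,5,6,7,8}

Answer: 0 2 3 4 5 6 7 8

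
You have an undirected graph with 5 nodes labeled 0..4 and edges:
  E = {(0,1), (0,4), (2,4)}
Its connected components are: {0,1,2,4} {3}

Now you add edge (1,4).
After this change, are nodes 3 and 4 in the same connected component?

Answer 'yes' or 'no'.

Initial components: {0,1,2,4} {3}
Adding edge (1,4): both already in same component {0,1,2,4}. No change.
New components: {0,1,2,4} {3}
Are 3 and 4 in the same component? no

Answer: no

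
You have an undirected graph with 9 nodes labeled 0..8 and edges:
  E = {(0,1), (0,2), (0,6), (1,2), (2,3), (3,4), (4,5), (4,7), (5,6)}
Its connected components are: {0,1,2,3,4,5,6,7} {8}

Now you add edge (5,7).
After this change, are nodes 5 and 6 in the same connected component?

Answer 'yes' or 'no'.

Initial components: {0,1,2,3,4,5,6,7} {8}
Adding edge (5,7): both already in same component {0,1,2,3,4,5,6,7}. No change.
New components: {0,1,2,3,4,5,6,7} {8}
Are 5 and 6 in the same component? yes

Answer: yes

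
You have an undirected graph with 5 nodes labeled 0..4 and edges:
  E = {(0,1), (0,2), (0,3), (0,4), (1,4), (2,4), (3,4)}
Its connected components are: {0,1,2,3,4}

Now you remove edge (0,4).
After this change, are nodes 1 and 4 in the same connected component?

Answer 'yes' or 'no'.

Initial components: {0,1,2,3,4}
Removing edge (0,4): not a bridge — component count unchanged at 1.
New components: {0,1,2,3,4}
Are 1 and 4 in the same component? yes

Answer: yes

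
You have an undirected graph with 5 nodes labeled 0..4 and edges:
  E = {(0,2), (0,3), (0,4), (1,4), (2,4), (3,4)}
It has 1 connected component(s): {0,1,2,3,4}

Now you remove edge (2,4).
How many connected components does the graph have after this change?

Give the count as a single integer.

Answer: 1

Derivation:
Initial component count: 1
Remove (2,4): not a bridge. Count unchanged: 1.
  After removal, components: {0,1,2,3,4}
New component count: 1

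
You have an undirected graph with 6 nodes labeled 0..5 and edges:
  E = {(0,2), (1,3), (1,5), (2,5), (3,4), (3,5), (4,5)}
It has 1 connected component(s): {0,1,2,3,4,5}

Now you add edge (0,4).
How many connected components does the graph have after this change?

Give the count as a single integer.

Initial component count: 1
Add (0,4): endpoints already in same component. Count unchanged: 1.
New component count: 1

Answer: 1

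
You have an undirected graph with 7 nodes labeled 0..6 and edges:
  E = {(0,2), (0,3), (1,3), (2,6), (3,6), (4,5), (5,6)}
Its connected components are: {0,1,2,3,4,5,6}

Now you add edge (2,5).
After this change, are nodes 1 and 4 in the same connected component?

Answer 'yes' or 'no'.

Answer: yes

Derivation:
Initial components: {0,1,2,3,4,5,6}
Adding edge (2,5): both already in same component {0,1,2,3,4,5,6}. No change.
New components: {0,1,2,3,4,5,6}
Are 1 and 4 in the same component? yes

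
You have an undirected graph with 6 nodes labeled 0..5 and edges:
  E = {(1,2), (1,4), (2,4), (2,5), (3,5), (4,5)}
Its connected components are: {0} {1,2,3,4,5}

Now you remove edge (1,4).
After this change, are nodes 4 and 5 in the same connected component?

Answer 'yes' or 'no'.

Answer: yes

Derivation:
Initial components: {0} {1,2,3,4,5}
Removing edge (1,4): not a bridge — component count unchanged at 2.
New components: {0} {1,2,3,4,5}
Are 4 and 5 in the same component? yes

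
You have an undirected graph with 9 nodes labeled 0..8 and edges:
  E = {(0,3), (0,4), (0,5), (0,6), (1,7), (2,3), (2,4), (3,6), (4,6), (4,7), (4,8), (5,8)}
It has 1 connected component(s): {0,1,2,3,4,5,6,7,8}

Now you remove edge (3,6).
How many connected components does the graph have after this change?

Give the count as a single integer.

Answer: 1

Derivation:
Initial component count: 1
Remove (3,6): not a bridge. Count unchanged: 1.
  After removal, components: {0,1,2,3,4,5,6,7,8}
New component count: 1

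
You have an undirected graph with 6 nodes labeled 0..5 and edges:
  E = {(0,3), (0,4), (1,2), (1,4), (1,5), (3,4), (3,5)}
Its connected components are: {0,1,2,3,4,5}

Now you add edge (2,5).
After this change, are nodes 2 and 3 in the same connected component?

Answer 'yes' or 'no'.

Initial components: {0,1,2,3,4,5}
Adding edge (2,5): both already in same component {0,1,2,3,4,5}. No change.
New components: {0,1,2,3,4,5}
Are 2 and 3 in the same component? yes

Answer: yes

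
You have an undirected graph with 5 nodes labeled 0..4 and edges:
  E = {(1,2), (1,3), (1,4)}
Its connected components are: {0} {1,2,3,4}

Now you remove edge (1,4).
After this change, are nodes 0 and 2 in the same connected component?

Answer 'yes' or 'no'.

Initial components: {0} {1,2,3,4}
Removing edge (1,4): it was a bridge — component count 2 -> 3.
New components: {0} {1,2,3} {4}
Are 0 and 2 in the same component? no

Answer: no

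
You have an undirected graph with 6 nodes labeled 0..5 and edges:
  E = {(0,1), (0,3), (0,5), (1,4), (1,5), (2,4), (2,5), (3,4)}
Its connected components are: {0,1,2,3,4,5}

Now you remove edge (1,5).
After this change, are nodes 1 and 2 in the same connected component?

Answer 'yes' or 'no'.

Initial components: {0,1,2,3,4,5}
Removing edge (1,5): not a bridge — component count unchanged at 1.
New components: {0,1,2,3,4,5}
Are 1 and 2 in the same component? yes

Answer: yes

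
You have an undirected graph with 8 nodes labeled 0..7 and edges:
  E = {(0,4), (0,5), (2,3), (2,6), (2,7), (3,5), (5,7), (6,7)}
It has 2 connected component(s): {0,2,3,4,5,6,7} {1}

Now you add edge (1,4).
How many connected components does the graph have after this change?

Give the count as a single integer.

Initial component count: 2
Add (1,4): merges two components. Count decreases: 2 -> 1.
New component count: 1

Answer: 1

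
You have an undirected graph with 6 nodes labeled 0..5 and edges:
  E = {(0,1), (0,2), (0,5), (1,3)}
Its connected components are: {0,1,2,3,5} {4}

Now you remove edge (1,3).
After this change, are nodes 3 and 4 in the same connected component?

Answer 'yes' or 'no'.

Answer: no

Derivation:
Initial components: {0,1,2,3,5} {4}
Removing edge (1,3): it was a bridge — component count 2 -> 3.
New components: {0,1,2,5} {3} {4}
Are 3 and 4 in the same component? no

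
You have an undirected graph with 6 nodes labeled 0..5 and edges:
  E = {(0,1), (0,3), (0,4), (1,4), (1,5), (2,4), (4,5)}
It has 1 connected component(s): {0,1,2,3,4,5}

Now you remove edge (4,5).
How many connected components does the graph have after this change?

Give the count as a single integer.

Answer: 1

Derivation:
Initial component count: 1
Remove (4,5): not a bridge. Count unchanged: 1.
  After removal, components: {0,1,2,3,4,5}
New component count: 1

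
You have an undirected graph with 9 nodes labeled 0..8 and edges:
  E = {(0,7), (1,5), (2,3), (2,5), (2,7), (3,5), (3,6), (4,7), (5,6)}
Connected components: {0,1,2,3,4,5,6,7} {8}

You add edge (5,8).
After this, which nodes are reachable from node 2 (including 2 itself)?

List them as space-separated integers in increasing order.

Answer: 0 1 2 3 4 5 6 7 8

Derivation:
Before: nodes reachable from 2: {0,1,2,3,4,5,6,7}
Adding (5,8): merges 2's component with another. Reachability grows.
After: nodes reachable from 2: {0,1,2,3,4,5,6,7,8}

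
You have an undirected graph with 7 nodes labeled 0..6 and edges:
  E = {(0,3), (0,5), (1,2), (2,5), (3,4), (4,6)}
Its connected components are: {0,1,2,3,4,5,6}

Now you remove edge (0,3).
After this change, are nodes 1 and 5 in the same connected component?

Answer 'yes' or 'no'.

Initial components: {0,1,2,3,4,5,6}
Removing edge (0,3): it was a bridge — component count 1 -> 2.
New components: {0,1,2,5} {3,4,6}
Are 1 and 5 in the same component? yes

Answer: yes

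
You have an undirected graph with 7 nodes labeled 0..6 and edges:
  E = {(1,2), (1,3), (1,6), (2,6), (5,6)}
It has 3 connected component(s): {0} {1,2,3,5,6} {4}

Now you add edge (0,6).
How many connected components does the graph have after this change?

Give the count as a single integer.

Answer: 2

Derivation:
Initial component count: 3
Add (0,6): merges two components. Count decreases: 3 -> 2.
New component count: 2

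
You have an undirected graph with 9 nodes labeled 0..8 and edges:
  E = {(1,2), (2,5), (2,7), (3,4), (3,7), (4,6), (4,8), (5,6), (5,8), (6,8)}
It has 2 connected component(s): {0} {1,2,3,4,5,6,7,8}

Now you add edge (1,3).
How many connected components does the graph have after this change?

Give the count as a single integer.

Answer: 2

Derivation:
Initial component count: 2
Add (1,3): endpoints already in same component. Count unchanged: 2.
New component count: 2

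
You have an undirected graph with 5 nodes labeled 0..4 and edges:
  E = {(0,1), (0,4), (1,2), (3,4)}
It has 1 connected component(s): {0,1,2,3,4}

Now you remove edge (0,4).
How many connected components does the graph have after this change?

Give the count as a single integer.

Answer: 2

Derivation:
Initial component count: 1
Remove (0,4): it was a bridge. Count increases: 1 -> 2.
  After removal, components: {0,1,2} {3,4}
New component count: 2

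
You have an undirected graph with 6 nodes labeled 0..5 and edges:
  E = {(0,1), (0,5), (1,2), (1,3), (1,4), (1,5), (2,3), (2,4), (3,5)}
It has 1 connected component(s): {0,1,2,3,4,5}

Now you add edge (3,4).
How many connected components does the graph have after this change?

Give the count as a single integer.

Answer: 1

Derivation:
Initial component count: 1
Add (3,4): endpoints already in same component. Count unchanged: 1.
New component count: 1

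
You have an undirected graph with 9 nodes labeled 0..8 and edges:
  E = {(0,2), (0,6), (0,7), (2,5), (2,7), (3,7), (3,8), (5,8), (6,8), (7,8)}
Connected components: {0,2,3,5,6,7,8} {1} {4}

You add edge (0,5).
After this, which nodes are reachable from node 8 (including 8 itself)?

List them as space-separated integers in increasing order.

Before: nodes reachable from 8: {0,2,3,5,6,7,8}
Adding (0,5): both endpoints already in same component. Reachability from 8 unchanged.
After: nodes reachable from 8: {0,2,3,5,6,7,8}

Answer: 0 2 3 5 6 7 8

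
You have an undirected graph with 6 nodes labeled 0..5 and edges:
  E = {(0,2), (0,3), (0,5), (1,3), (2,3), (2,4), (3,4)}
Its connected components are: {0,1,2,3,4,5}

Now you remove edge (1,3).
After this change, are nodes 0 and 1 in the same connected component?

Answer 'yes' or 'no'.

Initial components: {0,1,2,3,4,5}
Removing edge (1,3): it was a bridge — component count 1 -> 2.
New components: {0,2,3,4,5} {1}
Are 0 and 1 in the same component? no

Answer: no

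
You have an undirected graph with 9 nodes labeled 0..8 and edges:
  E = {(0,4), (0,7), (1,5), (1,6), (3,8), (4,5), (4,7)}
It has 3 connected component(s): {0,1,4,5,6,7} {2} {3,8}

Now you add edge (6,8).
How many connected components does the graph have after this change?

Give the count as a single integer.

Initial component count: 3
Add (6,8): merges two components. Count decreases: 3 -> 2.
New component count: 2

Answer: 2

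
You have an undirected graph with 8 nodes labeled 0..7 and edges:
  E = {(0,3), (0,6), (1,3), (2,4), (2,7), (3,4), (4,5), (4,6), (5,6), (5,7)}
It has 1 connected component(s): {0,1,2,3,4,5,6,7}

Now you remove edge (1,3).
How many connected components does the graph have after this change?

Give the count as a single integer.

Answer: 2

Derivation:
Initial component count: 1
Remove (1,3): it was a bridge. Count increases: 1 -> 2.
  After removal, components: {0,2,3,4,5,6,7} {1}
New component count: 2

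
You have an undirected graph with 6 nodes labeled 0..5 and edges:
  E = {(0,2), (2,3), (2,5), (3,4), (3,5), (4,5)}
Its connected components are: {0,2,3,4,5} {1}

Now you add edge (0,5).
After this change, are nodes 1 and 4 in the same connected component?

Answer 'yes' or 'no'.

Initial components: {0,2,3,4,5} {1}
Adding edge (0,5): both already in same component {0,2,3,4,5}. No change.
New components: {0,2,3,4,5} {1}
Are 1 and 4 in the same component? no

Answer: no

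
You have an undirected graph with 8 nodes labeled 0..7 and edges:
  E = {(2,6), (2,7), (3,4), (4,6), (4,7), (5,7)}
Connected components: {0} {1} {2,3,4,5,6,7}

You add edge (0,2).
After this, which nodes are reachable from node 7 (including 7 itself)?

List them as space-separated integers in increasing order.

Before: nodes reachable from 7: {2,3,4,5,6,7}
Adding (0,2): merges 7's component with another. Reachability grows.
After: nodes reachable from 7: {0,2,3,4,5,6,7}

Answer: 0 2 3 4 5 6 7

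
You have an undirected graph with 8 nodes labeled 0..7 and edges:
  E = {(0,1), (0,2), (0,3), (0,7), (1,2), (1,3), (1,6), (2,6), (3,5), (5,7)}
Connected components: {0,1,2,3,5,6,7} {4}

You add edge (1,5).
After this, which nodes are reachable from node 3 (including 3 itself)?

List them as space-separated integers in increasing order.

Before: nodes reachable from 3: {0,1,2,3,5,6,7}
Adding (1,5): both endpoints already in same component. Reachability from 3 unchanged.
After: nodes reachable from 3: {0,1,2,3,5,6,7}

Answer: 0 1 2 3 5 6 7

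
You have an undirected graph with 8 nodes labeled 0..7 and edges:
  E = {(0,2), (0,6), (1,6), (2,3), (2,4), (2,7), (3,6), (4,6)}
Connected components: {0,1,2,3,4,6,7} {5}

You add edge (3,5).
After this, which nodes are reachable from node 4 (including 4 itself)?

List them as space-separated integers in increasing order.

Answer: 0 1 2 3 4 5 6 7

Derivation:
Before: nodes reachable from 4: {0,1,2,3,4,6,7}
Adding (3,5): merges 4's component with another. Reachability grows.
After: nodes reachable from 4: {0,1,2,3,4,5,6,7}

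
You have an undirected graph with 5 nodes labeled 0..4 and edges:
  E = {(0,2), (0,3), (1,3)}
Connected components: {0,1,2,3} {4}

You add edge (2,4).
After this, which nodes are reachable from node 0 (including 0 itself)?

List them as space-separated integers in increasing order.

Answer: 0 1 2 3 4

Derivation:
Before: nodes reachable from 0: {0,1,2,3}
Adding (2,4): merges 0's component with another. Reachability grows.
After: nodes reachable from 0: {0,1,2,3,4}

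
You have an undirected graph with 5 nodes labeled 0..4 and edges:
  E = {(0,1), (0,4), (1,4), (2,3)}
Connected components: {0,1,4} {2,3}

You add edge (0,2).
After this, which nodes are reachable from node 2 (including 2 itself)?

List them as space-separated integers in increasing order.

Before: nodes reachable from 2: {2,3}
Adding (0,2): merges 2's component with another. Reachability grows.
After: nodes reachable from 2: {0,1,2,3,4}

Answer: 0 1 2 3 4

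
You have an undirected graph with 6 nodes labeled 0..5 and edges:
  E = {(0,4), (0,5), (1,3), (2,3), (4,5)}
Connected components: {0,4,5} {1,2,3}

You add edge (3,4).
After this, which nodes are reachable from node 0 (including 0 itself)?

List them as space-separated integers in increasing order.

Before: nodes reachable from 0: {0,4,5}
Adding (3,4): merges 0's component with another. Reachability grows.
After: nodes reachable from 0: {0,1,2,3,4,5}

Answer: 0 1 2 3 4 5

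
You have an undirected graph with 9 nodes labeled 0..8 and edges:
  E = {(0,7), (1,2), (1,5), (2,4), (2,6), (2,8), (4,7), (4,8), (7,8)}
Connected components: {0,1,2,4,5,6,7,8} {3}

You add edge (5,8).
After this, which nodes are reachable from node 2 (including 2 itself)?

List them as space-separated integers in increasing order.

Before: nodes reachable from 2: {0,1,2,4,5,6,7,8}
Adding (5,8): both endpoints already in same component. Reachability from 2 unchanged.
After: nodes reachable from 2: {0,1,2,4,5,6,7,8}

Answer: 0 1 2 4 5 6 7 8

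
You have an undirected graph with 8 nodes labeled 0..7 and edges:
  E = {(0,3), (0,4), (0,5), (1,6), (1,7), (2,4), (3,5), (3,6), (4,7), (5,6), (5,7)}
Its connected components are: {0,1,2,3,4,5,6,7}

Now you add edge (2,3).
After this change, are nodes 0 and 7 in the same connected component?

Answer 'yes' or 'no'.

Initial components: {0,1,2,3,4,5,6,7}
Adding edge (2,3): both already in same component {0,1,2,3,4,5,6,7}. No change.
New components: {0,1,2,3,4,5,6,7}
Are 0 and 7 in the same component? yes

Answer: yes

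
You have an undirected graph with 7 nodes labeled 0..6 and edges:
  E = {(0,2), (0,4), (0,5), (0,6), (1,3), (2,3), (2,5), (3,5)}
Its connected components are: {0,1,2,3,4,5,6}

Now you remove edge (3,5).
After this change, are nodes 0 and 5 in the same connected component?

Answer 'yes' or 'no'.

Answer: yes

Derivation:
Initial components: {0,1,2,3,4,5,6}
Removing edge (3,5): not a bridge — component count unchanged at 1.
New components: {0,1,2,3,4,5,6}
Are 0 and 5 in the same component? yes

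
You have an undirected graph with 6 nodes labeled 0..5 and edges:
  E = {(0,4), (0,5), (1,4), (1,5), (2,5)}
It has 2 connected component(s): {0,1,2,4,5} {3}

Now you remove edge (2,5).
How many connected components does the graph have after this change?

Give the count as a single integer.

Initial component count: 2
Remove (2,5): it was a bridge. Count increases: 2 -> 3.
  After removal, components: {0,1,4,5} {2} {3}
New component count: 3

Answer: 3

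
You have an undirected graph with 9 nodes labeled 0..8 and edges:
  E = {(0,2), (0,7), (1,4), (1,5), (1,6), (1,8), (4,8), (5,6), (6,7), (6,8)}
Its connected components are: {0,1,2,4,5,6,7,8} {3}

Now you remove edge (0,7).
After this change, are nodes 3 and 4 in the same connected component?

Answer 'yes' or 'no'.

Answer: no

Derivation:
Initial components: {0,1,2,4,5,6,7,8} {3}
Removing edge (0,7): it was a bridge — component count 2 -> 3.
New components: {0,2} {1,4,5,6,7,8} {3}
Are 3 and 4 in the same component? no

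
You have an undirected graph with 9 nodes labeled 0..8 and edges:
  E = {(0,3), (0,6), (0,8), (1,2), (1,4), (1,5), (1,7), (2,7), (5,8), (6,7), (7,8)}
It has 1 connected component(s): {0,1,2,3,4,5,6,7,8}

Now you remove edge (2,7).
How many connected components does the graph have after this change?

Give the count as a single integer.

Answer: 1

Derivation:
Initial component count: 1
Remove (2,7): not a bridge. Count unchanged: 1.
  After removal, components: {0,1,2,3,4,5,6,7,8}
New component count: 1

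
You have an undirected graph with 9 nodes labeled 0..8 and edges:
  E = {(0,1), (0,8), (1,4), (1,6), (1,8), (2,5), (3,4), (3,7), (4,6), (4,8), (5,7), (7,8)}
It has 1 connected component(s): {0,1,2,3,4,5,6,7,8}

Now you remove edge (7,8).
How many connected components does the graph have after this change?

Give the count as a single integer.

Initial component count: 1
Remove (7,8): not a bridge. Count unchanged: 1.
  After removal, components: {0,1,2,3,4,5,6,7,8}
New component count: 1

Answer: 1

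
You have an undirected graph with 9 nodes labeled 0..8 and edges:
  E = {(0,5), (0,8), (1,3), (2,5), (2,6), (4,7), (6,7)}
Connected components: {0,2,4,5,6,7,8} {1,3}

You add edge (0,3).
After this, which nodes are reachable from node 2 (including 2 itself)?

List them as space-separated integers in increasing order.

Before: nodes reachable from 2: {0,2,4,5,6,7,8}
Adding (0,3): merges 2's component with another. Reachability grows.
After: nodes reachable from 2: {0,1,2,3,4,5,6,7,8}

Answer: 0 1 2 3 4 5 6 7 8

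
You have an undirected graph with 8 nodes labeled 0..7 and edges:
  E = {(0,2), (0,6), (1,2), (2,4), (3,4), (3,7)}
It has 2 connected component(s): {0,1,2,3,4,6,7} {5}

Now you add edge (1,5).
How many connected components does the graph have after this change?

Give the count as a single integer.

Initial component count: 2
Add (1,5): merges two components. Count decreases: 2 -> 1.
New component count: 1

Answer: 1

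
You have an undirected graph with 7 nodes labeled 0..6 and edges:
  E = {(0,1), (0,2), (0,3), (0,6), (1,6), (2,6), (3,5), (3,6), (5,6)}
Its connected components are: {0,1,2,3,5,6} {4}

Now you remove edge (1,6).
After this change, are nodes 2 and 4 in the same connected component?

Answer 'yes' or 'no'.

Initial components: {0,1,2,3,5,6} {4}
Removing edge (1,6): not a bridge — component count unchanged at 2.
New components: {0,1,2,3,5,6} {4}
Are 2 and 4 in the same component? no

Answer: no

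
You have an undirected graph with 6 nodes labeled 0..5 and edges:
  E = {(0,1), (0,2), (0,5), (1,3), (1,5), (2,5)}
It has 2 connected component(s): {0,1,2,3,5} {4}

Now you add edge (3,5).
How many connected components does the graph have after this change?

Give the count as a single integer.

Initial component count: 2
Add (3,5): endpoints already in same component. Count unchanged: 2.
New component count: 2

Answer: 2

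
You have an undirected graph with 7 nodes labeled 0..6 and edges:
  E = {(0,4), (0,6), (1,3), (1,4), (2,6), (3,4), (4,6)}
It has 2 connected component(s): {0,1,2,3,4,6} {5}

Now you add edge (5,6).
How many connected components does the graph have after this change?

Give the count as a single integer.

Initial component count: 2
Add (5,6): merges two components. Count decreases: 2 -> 1.
New component count: 1

Answer: 1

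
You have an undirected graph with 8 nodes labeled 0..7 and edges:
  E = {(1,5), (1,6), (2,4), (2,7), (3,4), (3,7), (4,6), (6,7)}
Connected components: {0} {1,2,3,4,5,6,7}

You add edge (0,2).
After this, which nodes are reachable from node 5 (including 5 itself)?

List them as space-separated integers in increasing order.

Before: nodes reachable from 5: {1,2,3,4,5,6,7}
Adding (0,2): merges 5's component with another. Reachability grows.
After: nodes reachable from 5: {0,1,2,3,4,5,6,7}

Answer: 0 1 2 3 4 5 6 7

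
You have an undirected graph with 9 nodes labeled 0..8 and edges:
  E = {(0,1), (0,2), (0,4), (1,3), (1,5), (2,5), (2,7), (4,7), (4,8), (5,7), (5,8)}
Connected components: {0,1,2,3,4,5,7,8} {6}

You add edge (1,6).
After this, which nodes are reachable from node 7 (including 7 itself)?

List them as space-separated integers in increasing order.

Answer: 0 1 2 3 4 5 6 7 8

Derivation:
Before: nodes reachable from 7: {0,1,2,3,4,5,7,8}
Adding (1,6): merges 7's component with another. Reachability grows.
After: nodes reachable from 7: {0,1,2,3,4,5,6,7,8}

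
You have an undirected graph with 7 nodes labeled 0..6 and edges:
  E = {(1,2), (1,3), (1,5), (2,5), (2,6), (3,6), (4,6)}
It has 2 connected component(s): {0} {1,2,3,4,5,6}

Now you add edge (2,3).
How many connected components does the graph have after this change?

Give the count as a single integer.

Answer: 2

Derivation:
Initial component count: 2
Add (2,3): endpoints already in same component. Count unchanged: 2.
New component count: 2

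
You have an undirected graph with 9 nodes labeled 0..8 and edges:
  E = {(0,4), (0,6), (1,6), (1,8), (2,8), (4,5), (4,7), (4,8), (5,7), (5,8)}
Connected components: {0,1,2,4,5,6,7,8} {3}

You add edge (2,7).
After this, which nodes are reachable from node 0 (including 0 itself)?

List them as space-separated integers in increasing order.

Before: nodes reachable from 0: {0,1,2,4,5,6,7,8}
Adding (2,7): both endpoints already in same component. Reachability from 0 unchanged.
After: nodes reachable from 0: {0,1,2,4,5,6,7,8}

Answer: 0 1 2 4 5 6 7 8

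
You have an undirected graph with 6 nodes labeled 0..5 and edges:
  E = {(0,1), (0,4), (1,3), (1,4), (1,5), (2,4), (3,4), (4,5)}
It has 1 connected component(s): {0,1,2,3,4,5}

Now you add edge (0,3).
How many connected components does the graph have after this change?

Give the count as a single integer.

Initial component count: 1
Add (0,3): endpoints already in same component. Count unchanged: 1.
New component count: 1

Answer: 1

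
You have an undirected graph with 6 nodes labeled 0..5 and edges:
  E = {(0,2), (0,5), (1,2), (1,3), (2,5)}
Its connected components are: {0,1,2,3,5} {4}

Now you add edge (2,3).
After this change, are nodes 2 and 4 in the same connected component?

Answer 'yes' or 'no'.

Initial components: {0,1,2,3,5} {4}
Adding edge (2,3): both already in same component {0,1,2,3,5}. No change.
New components: {0,1,2,3,5} {4}
Are 2 and 4 in the same component? no

Answer: no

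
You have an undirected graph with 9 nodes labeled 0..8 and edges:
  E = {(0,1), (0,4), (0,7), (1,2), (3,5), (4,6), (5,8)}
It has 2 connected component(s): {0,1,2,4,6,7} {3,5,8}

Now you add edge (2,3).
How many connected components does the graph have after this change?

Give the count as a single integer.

Initial component count: 2
Add (2,3): merges two components. Count decreases: 2 -> 1.
New component count: 1

Answer: 1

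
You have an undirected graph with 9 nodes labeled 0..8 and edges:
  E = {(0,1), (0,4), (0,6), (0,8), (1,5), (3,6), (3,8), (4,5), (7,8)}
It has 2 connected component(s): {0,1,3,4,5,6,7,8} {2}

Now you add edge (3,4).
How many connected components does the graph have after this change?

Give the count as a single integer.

Answer: 2

Derivation:
Initial component count: 2
Add (3,4): endpoints already in same component. Count unchanged: 2.
New component count: 2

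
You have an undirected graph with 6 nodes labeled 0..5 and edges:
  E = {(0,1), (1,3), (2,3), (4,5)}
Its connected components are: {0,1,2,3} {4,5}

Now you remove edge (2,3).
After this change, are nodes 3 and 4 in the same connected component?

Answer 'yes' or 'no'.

Answer: no

Derivation:
Initial components: {0,1,2,3} {4,5}
Removing edge (2,3): it was a bridge — component count 2 -> 3.
New components: {0,1,3} {2} {4,5}
Are 3 and 4 in the same component? no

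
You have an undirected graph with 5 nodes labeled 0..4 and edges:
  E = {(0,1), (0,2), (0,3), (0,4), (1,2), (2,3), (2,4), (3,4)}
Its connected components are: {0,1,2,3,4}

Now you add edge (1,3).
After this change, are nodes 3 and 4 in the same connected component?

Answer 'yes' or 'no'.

Answer: yes

Derivation:
Initial components: {0,1,2,3,4}
Adding edge (1,3): both already in same component {0,1,2,3,4}. No change.
New components: {0,1,2,3,4}
Are 3 and 4 in the same component? yes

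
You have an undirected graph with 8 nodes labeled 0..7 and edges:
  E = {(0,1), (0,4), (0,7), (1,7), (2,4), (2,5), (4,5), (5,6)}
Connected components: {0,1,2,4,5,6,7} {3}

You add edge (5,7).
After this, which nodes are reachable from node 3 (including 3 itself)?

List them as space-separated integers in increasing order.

Answer: 3

Derivation:
Before: nodes reachable from 3: {3}
Adding (5,7): both endpoints already in same component. Reachability from 3 unchanged.
After: nodes reachable from 3: {3}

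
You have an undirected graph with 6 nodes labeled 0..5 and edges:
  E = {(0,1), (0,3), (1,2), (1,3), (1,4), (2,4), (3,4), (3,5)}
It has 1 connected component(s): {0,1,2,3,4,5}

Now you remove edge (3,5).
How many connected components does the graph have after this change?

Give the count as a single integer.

Answer: 2

Derivation:
Initial component count: 1
Remove (3,5): it was a bridge. Count increases: 1 -> 2.
  After removal, components: {0,1,2,3,4} {5}
New component count: 2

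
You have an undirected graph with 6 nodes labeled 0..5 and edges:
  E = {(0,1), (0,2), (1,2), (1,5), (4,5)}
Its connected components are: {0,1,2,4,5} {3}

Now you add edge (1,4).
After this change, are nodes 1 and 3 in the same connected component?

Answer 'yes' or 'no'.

Answer: no

Derivation:
Initial components: {0,1,2,4,5} {3}
Adding edge (1,4): both already in same component {0,1,2,4,5}. No change.
New components: {0,1,2,4,5} {3}
Are 1 and 3 in the same component? no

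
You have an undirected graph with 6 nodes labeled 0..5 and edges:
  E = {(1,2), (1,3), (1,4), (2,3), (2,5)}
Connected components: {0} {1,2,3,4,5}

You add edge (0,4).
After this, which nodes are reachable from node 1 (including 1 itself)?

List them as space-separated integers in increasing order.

Answer: 0 1 2 3 4 5

Derivation:
Before: nodes reachable from 1: {1,2,3,4,5}
Adding (0,4): merges 1's component with another. Reachability grows.
After: nodes reachable from 1: {0,1,2,3,4,5}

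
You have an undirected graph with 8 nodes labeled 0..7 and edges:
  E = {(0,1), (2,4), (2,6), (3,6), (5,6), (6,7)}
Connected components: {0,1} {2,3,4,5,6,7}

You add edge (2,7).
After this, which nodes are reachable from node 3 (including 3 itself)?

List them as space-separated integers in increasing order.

Before: nodes reachable from 3: {2,3,4,5,6,7}
Adding (2,7): both endpoints already in same component. Reachability from 3 unchanged.
After: nodes reachable from 3: {2,3,4,5,6,7}

Answer: 2 3 4 5 6 7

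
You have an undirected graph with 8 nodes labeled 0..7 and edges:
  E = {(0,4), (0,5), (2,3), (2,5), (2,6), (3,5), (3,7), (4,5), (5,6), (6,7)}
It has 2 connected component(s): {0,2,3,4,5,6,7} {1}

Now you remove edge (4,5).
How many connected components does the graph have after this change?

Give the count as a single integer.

Initial component count: 2
Remove (4,5): not a bridge. Count unchanged: 2.
  After removal, components: {0,2,3,4,5,6,7} {1}
New component count: 2

Answer: 2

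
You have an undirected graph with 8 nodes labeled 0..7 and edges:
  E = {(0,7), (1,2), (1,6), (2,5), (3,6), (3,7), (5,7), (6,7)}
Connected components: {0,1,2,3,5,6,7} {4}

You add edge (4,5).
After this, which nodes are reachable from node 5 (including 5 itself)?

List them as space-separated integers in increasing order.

Before: nodes reachable from 5: {0,1,2,3,5,6,7}
Adding (4,5): merges 5's component with another. Reachability grows.
After: nodes reachable from 5: {0,1,2,3,4,5,6,7}

Answer: 0 1 2 3 4 5 6 7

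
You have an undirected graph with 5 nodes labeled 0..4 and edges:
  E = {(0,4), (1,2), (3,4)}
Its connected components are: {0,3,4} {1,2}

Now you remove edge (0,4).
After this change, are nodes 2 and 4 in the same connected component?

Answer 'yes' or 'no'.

Initial components: {0,3,4} {1,2}
Removing edge (0,4): it was a bridge — component count 2 -> 3.
New components: {0} {1,2} {3,4}
Are 2 and 4 in the same component? no

Answer: no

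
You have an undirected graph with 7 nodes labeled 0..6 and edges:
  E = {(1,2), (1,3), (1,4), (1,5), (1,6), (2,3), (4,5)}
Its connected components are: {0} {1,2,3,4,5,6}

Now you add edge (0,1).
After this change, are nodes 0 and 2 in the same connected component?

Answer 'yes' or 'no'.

Answer: yes

Derivation:
Initial components: {0} {1,2,3,4,5,6}
Adding edge (0,1): merges {0} and {1,2,3,4,5,6}.
New components: {0,1,2,3,4,5,6}
Are 0 and 2 in the same component? yes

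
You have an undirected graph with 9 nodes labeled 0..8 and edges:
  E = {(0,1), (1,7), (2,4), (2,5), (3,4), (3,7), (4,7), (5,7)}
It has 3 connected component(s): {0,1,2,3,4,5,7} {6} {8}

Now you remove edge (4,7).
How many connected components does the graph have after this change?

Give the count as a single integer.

Initial component count: 3
Remove (4,7): not a bridge. Count unchanged: 3.
  After removal, components: {0,1,2,3,4,5,7} {6} {8}
New component count: 3

Answer: 3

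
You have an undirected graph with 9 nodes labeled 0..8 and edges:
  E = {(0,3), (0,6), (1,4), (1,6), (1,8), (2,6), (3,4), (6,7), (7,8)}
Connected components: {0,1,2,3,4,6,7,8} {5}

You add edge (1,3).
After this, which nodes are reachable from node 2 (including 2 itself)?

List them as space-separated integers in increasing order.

Before: nodes reachable from 2: {0,1,2,3,4,6,7,8}
Adding (1,3): both endpoints already in same component. Reachability from 2 unchanged.
After: nodes reachable from 2: {0,1,2,3,4,6,7,8}

Answer: 0 1 2 3 4 6 7 8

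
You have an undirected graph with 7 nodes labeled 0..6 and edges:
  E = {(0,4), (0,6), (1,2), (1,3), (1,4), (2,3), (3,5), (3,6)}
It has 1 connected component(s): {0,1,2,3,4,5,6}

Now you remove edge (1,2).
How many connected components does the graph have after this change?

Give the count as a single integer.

Initial component count: 1
Remove (1,2): not a bridge. Count unchanged: 1.
  After removal, components: {0,1,2,3,4,5,6}
New component count: 1

Answer: 1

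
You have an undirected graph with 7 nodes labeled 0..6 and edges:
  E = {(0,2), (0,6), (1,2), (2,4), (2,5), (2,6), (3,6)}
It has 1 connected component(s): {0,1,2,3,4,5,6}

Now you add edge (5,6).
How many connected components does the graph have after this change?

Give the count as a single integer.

Answer: 1

Derivation:
Initial component count: 1
Add (5,6): endpoints already in same component. Count unchanged: 1.
New component count: 1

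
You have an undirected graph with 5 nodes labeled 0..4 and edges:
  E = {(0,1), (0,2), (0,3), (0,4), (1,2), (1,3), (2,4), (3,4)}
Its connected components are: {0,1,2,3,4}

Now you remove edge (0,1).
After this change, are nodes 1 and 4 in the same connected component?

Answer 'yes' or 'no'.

Initial components: {0,1,2,3,4}
Removing edge (0,1): not a bridge — component count unchanged at 1.
New components: {0,1,2,3,4}
Are 1 and 4 in the same component? yes

Answer: yes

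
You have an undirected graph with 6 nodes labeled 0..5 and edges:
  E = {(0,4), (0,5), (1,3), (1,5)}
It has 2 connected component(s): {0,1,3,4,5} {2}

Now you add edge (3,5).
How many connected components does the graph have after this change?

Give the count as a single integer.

Initial component count: 2
Add (3,5): endpoints already in same component. Count unchanged: 2.
New component count: 2

Answer: 2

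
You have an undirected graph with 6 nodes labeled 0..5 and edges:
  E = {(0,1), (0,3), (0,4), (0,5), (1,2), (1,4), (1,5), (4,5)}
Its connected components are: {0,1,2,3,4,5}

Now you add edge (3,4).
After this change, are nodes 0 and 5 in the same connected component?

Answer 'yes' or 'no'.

Answer: yes

Derivation:
Initial components: {0,1,2,3,4,5}
Adding edge (3,4): both already in same component {0,1,2,3,4,5}. No change.
New components: {0,1,2,3,4,5}
Are 0 and 5 in the same component? yes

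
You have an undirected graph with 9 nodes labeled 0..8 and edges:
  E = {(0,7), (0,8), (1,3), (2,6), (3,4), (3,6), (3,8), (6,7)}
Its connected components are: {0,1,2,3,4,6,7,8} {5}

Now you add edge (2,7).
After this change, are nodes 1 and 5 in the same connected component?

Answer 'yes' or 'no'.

Initial components: {0,1,2,3,4,6,7,8} {5}
Adding edge (2,7): both already in same component {0,1,2,3,4,6,7,8}. No change.
New components: {0,1,2,3,4,6,7,8} {5}
Are 1 and 5 in the same component? no

Answer: no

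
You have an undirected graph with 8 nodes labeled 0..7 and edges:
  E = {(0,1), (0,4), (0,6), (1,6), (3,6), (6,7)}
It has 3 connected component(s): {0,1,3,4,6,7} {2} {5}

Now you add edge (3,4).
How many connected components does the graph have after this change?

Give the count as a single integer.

Initial component count: 3
Add (3,4): endpoints already in same component. Count unchanged: 3.
New component count: 3

Answer: 3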